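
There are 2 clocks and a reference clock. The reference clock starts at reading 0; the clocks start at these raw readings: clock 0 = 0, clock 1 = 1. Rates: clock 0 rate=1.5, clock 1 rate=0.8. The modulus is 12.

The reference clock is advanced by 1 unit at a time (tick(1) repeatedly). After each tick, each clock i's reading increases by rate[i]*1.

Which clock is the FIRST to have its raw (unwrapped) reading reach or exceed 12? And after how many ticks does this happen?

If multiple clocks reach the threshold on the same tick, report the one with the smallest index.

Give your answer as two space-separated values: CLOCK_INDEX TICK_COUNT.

Answer: 0 8

Derivation:
clock 0: start=0, rate=1.5, needs 12-0 = 12; ticks = ceil(12/1.5) = ceil(8.0000) = 8; reading at tick 8 = 0 + 1.5*8 = 12.0000
clock 1: start=1, rate=0.8, needs 12-1 = 11; ticks = ceil(11/0.8) = ceil(13.7500) = 14; reading at tick 14 = 1 + 0.8*14 = 12.2000
Minimum tick count = 8; winners = [0]; smallest index = 0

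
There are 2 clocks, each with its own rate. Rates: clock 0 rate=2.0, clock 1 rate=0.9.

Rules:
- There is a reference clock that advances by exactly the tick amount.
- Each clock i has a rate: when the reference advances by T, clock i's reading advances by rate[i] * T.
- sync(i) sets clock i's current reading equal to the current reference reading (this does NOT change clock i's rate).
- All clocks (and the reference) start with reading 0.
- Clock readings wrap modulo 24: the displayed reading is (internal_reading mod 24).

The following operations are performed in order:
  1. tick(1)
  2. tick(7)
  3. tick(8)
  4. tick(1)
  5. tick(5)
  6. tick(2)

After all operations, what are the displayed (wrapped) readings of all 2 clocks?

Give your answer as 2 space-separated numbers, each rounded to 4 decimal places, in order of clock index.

Answer: 0.0000 21.6000

Derivation:
After op 1 tick(1): ref=1.0000 raw=[2.0000 0.9000]
After op 2 tick(7): ref=8.0000 raw=[16.0000 7.2000]
After op 3 tick(8): ref=16.0000 raw=[32.0000 14.4000]
After op 4 tick(1): ref=17.0000 raw=[34.0000 15.3000]
After op 5 tick(5): ref=22.0000 raw=[44.0000 19.8000]
After op 6 tick(2): ref=24.0000 raw=[48.0000 21.6000]
Wrap final raw readings (mod 24): 48.0000 mod 24 = 0.0000; 21.6000 mod 24 = 21.6000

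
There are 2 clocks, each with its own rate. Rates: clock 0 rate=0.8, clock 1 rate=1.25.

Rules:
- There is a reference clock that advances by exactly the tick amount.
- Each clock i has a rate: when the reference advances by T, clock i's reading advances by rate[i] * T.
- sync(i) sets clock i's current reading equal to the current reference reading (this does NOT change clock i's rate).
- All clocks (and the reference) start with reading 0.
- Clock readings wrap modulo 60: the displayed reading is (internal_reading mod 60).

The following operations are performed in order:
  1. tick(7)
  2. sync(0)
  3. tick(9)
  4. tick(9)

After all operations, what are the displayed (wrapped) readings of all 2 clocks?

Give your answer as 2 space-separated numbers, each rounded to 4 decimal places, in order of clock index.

Answer: 21.4000 31.2500

Derivation:
After op 1 tick(7): ref=7.0000 raw=[5.6000 8.7500]
After op 2 sync(0): ref=7.0000 raw=[7.0000 8.7500]
After op 3 tick(9): ref=16.0000 raw=[14.2000 20.0000]
After op 4 tick(9): ref=25.0000 raw=[21.4000 31.2500]
Wrap final raw readings (mod 60): 21.4000 mod 60 = 21.4000; 31.2500 mod 60 = 31.2500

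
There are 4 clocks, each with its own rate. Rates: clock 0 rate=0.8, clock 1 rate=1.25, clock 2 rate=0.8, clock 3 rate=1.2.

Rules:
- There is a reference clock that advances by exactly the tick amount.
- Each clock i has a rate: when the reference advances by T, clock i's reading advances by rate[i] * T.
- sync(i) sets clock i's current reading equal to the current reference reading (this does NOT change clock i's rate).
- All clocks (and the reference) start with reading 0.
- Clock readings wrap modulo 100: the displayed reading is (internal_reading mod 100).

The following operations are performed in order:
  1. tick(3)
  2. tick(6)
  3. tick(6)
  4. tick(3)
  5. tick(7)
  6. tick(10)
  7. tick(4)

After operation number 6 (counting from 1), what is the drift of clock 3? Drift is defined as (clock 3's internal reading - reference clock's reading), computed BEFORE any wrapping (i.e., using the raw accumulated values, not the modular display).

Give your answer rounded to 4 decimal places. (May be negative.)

Answer: 7.0000

Derivation:
After op 1 tick(3): ref=3.0000 raw=[2.4000 3.7500 2.4000 3.6000]
After op 2 tick(6): ref=9.0000 raw=[7.2000 11.2500 7.2000 10.8000]
After op 3 tick(6): ref=15.0000 raw=[12.0000 18.7500 12.0000 18.0000]
After op 4 tick(3): ref=18.0000 raw=[14.4000 22.5000 14.4000 21.6000]
After op 5 tick(7): ref=25.0000 raw=[20.0000 31.2500 20.0000 30.0000]
After op 6 tick(10): ref=35.0000 raw=[28.0000 43.7500 28.0000 42.0000]
Drift of clock 3 after op 6: 42.0000 - 35.0000 = 7.0000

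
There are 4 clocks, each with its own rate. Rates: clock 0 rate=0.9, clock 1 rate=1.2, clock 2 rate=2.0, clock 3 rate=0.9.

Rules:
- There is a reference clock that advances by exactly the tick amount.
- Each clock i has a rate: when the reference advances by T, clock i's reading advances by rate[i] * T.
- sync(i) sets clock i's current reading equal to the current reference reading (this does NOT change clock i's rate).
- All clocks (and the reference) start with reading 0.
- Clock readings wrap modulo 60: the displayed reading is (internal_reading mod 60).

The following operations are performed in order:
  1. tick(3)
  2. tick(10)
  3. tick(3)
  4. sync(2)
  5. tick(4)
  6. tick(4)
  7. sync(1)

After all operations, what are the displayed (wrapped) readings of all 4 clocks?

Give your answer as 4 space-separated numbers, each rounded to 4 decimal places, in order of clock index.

Answer: 21.6000 24.0000 32.0000 21.6000

Derivation:
After op 1 tick(3): ref=3.0000 raw=[2.7000 3.6000 6.0000 2.7000]
After op 2 tick(10): ref=13.0000 raw=[11.7000 15.6000 26.0000 11.7000]
After op 3 tick(3): ref=16.0000 raw=[14.4000 19.2000 32.0000 14.4000]
After op 4 sync(2): ref=16.0000 raw=[14.4000 19.2000 16.0000 14.4000]
After op 5 tick(4): ref=20.0000 raw=[18.0000 24.0000 24.0000 18.0000]
After op 6 tick(4): ref=24.0000 raw=[21.6000 28.8000 32.0000 21.6000]
After op 7 sync(1): ref=24.0000 raw=[21.6000 24.0000 32.0000 21.6000]
Wrap final raw readings (mod 60): 21.6000 mod 60 = 21.6000; 24.0000 mod 60 = 24.0000; 32.0000 mod 60 = 32.0000; 21.6000 mod 60 = 21.6000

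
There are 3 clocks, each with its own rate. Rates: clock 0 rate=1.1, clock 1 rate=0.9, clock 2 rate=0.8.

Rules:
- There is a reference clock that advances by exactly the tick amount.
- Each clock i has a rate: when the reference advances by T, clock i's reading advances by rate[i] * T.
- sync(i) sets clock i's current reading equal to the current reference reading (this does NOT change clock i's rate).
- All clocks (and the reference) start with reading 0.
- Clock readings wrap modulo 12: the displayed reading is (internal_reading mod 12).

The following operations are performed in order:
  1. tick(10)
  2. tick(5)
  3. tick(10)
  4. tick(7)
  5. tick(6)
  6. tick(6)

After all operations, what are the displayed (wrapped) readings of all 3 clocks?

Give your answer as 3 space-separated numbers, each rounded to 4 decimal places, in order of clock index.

Answer: 0.4000 3.6000 11.2000

Derivation:
After op 1 tick(10): ref=10.0000 raw=[11.0000 9.0000 8.0000]
After op 2 tick(5): ref=15.0000 raw=[16.5000 13.5000 12.0000]
After op 3 tick(10): ref=25.0000 raw=[27.5000 22.5000 20.0000]
After op 4 tick(7): ref=32.0000 raw=[35.2000 28.8000 25.6000]
After op 5 tick(6): ref=38.0000 raw=[41.8000 34.2000 30.4000]
After op 6 tick(6): ref=44.0000 raw=[48.4000 39.6000 35.2000]
Wrap final raw readings (mod 12): 48.4000 mod 12 = 0.4000; 39.6000 mod 12 = 3.6000; 35.2000 mod 12 = 11.2000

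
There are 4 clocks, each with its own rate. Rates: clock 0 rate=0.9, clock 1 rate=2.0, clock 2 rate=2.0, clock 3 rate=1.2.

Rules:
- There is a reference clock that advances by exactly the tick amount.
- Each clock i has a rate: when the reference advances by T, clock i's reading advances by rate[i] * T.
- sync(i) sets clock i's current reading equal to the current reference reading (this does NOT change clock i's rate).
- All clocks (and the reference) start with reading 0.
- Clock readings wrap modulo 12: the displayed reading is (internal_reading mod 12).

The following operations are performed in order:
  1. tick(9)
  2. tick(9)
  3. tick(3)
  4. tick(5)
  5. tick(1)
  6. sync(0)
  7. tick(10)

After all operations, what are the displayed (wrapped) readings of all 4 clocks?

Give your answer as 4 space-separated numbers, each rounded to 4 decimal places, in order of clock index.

Answer: 0.0000 2.0000 2.0000 8.4000

Derivation:
After op 1 tick(9): ref=9.0000 raw=[8.1000 18.0000 18.0000 10.8000]
After op 2 tick(9): ref=18.0000 raw=[16.2000 36.0000 36.0000 21.6000]
After op 3 tick(3): ref=21.0000 raw=[18.9000 42.0000 42.0000 25.2000]
After op 4 tick(5): ref=26.0000 raw=[23.4000 52.0000 52.0000 31.2000]
After op 5 tick(1): ref=27.0000 raw=[24.3000 54.0000 54.0000 32.4000]
After op 6 sync(0): ref=27.0000 raw=[27.0000 54.0000 54.0000 32.4000]
After op 7 tick(10): ref=37.0000 raw=[36.0000 74.0000 74.0000 44.4000]
Wrap final raw readings (mod 12): 36.0000 mod 12 = 0.0000; 74.0000 mod 12 = 2.0000; 74.0000 mod 12 = 2.0000; 44.4000 mod 12 = 8.4000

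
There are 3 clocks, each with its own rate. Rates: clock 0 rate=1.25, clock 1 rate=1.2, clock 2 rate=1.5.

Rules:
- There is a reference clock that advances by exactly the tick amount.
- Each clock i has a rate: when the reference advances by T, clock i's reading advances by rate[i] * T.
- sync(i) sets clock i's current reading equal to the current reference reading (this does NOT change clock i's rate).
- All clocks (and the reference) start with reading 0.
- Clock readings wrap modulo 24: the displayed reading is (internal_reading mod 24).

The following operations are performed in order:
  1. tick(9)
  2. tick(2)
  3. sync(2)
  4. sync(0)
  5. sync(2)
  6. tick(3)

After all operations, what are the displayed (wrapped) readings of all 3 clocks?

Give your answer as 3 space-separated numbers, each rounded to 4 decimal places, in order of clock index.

Answer: 14.7500 16.8000 15.5000

Derivation:
After op 1 tick(9): ref=9.0000 raw=[11.2500 10.8000 13.5000]
After op 2 tick(2): ref=11.0000 raw=[13.7500 13.2000 16.5000]
After op 3 sync(2): ref=11.0000 raw=[13.7500 13.2000 11.0000]
After op 4 sync(0): ref=11.0000 raw=[11.0000 13.2000 11.0000]
After op 5 sync(2): ref=11.0000 raw=[11.0000 13.2000 11.0000]
After op 6 tick(3): ref=14.0000 raw=[14.7500 16.8000 15.5000]
Wrap final raw readings (mod 24): 14.7500 mod 24 = 14.7500; 16.8000 mod 24 = 16.8000; 15.5000 mod 24 = 15.5000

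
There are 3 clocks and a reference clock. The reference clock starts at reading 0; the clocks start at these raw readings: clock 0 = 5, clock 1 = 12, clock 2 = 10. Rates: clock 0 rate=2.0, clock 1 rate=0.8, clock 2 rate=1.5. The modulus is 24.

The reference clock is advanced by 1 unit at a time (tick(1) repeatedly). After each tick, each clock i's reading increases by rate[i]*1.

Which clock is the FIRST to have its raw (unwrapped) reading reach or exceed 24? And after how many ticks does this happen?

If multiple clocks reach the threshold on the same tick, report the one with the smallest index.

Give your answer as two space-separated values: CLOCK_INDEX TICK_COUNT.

clock 0: start=5, rate=2.0, needs 24-5 = 19; ticks = ceil(19/2.0) = ceil(9.5000) = 10; reading at tick 10 = 5 + 2.0*10 = 25.0000
clock 1: start=12, rate=0.8, needs 24-12 = 12; ticks = ceil(12/0.8) = ceil(15.0000) = 15; reading at tick 15 = 12 + 0.8*15 = 24.0000
clock 2: start=10, rate=1.5, needs 24-10 = 14; ticks = ceil(14/1.5) = ceil(9.3333) = 10; reading at tick 10 = 10 + 1.5*10 = 25.0000
Minimum tick count = 10; winners = [0, 2]; smallest index = 0

Answer: 0 10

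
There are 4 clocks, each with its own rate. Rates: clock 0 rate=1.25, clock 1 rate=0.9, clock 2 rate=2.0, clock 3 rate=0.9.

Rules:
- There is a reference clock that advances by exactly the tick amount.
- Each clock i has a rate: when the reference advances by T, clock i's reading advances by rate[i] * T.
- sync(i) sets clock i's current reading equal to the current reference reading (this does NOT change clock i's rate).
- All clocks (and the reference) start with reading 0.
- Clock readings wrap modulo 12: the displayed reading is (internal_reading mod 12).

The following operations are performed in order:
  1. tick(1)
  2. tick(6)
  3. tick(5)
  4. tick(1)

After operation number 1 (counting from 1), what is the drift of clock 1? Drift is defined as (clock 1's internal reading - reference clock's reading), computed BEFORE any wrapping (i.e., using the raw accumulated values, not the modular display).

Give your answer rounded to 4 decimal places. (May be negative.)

Answer: -0.1000

Derivation:
After op 1 tick(1): ref=1.0000 raw=[1.2500 0.9000 2.0000 0.9000]
Drift of clock 1 after op 1: 0.9000 - 1.0000 = -0.1000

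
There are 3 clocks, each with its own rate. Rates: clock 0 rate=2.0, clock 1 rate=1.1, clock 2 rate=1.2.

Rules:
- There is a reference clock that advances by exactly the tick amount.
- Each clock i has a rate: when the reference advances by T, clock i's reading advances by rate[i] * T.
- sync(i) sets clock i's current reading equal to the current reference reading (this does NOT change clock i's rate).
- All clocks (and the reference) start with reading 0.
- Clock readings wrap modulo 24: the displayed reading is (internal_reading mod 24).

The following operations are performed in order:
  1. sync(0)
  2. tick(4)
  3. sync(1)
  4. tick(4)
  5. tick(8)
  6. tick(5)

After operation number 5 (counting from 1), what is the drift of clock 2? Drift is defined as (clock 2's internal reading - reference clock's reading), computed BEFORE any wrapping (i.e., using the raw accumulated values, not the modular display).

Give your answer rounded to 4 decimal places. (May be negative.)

After op 1 sync(0): ref=0.0000 raw=[0.0000 0.0000 0.0000]
After op 2 tick(4): ref=4.0000 raw=[8.0000 4.4000 4.8000]
After op 3 sync(1): ref=4.0000 raw=[8.0000 4.0000 4.8000]
After op 4 tick(4): ref=8.0000 raw=[16.0000 8.4000 9.6000]
After op 5 tick(8): ref=16.0000 raw=[32.0000 17.2000 19.2000]
Drift of clock 2 after op 5: 19.2000 - 16.0000 = 3.2000

Answer: 3.2000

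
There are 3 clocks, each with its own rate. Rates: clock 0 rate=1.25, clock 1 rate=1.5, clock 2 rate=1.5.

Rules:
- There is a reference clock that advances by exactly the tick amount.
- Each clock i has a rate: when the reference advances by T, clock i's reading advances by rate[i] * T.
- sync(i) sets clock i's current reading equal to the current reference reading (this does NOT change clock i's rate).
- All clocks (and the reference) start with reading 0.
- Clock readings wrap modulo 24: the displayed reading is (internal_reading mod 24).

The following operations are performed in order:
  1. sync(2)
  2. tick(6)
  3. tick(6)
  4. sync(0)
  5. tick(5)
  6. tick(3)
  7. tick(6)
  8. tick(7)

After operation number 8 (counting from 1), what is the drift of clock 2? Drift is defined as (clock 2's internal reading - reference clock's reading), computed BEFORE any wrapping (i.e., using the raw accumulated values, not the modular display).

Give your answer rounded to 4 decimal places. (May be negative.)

Answer: 16.5000

Derivation:
After op 1 sync(2): ref=0.0000 raw=[0.0000 0.0000 0.0000]
After op 2 tick(6): ref=6.0000 raw=[7.5000 9.0000 9.0000]
After op 3 tick(6): ref=12.0000 raw=[15.0000 18.0000 18.0000]
After op 4 sync(0): ref=12.0000 raw=[12.0000 18.0000 18.0000]
After op 5 tick(5): ref=17.0000 raw=[18.2500 25.5000 25.5000]
After op 6 tick(3): ref=20.0000 raw=[22.0000 30.0000 30.0000]
After op 7 tick(6): ref=26.0000 raw=[29.5000 39.0000 39.0000]
After op 8 tick(7): ref=33.0000 raw=[38.2500 49.5000 49.5000]
Drift of clock 2 after op 8: 49.5000 - 33.0000 = 16.5000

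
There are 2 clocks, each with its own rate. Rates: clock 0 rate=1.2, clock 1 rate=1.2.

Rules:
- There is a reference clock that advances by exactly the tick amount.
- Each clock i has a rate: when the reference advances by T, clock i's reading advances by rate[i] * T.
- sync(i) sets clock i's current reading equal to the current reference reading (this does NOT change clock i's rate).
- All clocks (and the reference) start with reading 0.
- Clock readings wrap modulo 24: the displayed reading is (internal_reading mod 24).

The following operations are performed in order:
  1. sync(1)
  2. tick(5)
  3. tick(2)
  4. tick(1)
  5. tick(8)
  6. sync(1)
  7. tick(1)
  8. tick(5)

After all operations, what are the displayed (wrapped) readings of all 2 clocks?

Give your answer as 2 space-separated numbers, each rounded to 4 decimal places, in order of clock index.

After op 1 sync(1): ref=0.0000 raw=[0.0000 0.0000]
After op 2 tick(5): ref=5.0000 raw=[6.0000 6.0000]
After op 3 tick(2): ref=7.0000 raw=[8.4000 8.4000]
After op 4 tick(1): ref=8.0000 raw=[9.6000 9.6000]
After op 5 tick(8): ref=16.0000 raw=[19.2000 19.2000]
After op 6 sync(1): ref=16.0000 raw=[19.2000 16.0000]
After op 7 tick(1): ref=17.0000 raw=[20.4000 17.2000]
After op 8 tick(5): ref=22.0000 raw=[26.4000 23.2000]
Wrap final raw readings (mod 24): 26.4000 mod 24 = 2.4000; 23.2000 mod 24 = 23.2000

Answer: 2.4000 23.2000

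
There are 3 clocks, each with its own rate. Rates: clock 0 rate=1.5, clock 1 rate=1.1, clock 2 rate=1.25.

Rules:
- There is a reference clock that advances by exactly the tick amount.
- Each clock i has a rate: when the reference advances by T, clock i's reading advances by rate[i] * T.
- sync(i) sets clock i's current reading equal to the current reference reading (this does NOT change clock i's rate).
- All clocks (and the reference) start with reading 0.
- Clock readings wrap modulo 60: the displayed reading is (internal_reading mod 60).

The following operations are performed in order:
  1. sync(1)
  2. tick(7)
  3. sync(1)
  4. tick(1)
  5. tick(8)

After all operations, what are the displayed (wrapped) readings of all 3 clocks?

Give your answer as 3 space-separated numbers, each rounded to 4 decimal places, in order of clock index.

After op 1 sync(1): ref=0.0000 raw=[0.0000 0.0000 0.0000]
After op 2 tick(7): ref=7.0000 raw=[10.5000 7.7000 8.7500]
After op 3 sync(1): ref=7.0000 raw=[10.5000 7.0000 8.7500]
After op 4 tick(1): ref=8.0000 raw=[12.0000 8.1000 10.0000]
After op 5 tick(8): ref=16.0000 raw=[24.0000 16.9000 20.0000]
Wrap final raw readings (mod 60): 24.0000 mod 60 = 24.0000; 16.9000 mod 60 = 16.9000; 20.0000 mod 60 = 20.0000

Answer: 24.0000 16.9000 20.0000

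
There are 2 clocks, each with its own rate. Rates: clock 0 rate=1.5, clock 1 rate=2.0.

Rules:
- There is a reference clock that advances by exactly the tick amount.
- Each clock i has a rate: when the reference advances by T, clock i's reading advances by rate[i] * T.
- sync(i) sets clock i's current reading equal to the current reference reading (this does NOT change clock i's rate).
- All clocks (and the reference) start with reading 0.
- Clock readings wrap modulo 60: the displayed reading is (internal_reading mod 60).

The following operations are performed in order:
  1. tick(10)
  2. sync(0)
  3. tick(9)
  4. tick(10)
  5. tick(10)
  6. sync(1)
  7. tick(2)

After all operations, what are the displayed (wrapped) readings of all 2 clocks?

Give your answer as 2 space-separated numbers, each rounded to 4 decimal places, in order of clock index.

After op 1 tick(10): ref=10.0000 raw=[15.0000 20.0000]
After op 2 sync(0): ref=10.0000 raw=[10.0000 20.0000]
After op 3 tick(9): ref=19.0000 raw=[23.5000 38.0000]
After op 4 tick(10): ref=29.0000 raw=[38.5000 58.0000]
After op 5 tick(10): ref=39.0000 raw=[53.5000 78.0000]
After op 6 sync(1): ref=39.0000 raw=[53.5000 39.0000]
After op 7 tick(2): ref=41.0000 raw=[56.5000 43.0000]
Wrap final raw readings (mod 60): 56.5000 mod 60 = 56.5000; 43.0000 mod 60 = 43.0000

Answer: 56.5000 43.0000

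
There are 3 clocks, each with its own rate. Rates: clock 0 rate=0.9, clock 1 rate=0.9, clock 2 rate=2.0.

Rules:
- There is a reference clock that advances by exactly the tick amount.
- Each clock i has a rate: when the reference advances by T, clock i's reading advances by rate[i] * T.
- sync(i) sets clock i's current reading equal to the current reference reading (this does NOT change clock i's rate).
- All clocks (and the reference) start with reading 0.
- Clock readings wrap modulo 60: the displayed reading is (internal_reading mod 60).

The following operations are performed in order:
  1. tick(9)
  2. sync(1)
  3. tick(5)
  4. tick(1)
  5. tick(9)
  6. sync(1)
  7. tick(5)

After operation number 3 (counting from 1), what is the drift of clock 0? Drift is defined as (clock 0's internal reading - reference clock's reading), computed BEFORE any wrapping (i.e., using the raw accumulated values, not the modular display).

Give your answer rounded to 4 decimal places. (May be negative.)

After op 1 tick(9): ref=9.0000 raw=[8.1000 8.1000 18.0000]
After op 2 sync(1): ref=9.0000 raw=[8.1000 9.0000 18.0000]
After op 3 tick(5): ref=14.0000 raw=[12.6000 13.5000 28.0000]
Drift of clock 0 after op 3: 12.6000 - 14.0000 = -1.4000

Answer: -1.4000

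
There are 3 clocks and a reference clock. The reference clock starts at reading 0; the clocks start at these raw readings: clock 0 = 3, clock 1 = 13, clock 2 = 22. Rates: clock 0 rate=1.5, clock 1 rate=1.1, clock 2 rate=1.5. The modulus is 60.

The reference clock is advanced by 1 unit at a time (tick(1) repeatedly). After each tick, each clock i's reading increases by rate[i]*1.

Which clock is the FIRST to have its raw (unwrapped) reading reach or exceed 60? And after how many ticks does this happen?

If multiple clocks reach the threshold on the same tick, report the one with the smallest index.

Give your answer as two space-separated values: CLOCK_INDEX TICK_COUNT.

Answer: 2 26

Derivation:
clock 0: start=3, rate=1.5, needs 60-3 = 57; ticks = ceil(57/1.5) = ceil(38.0000) = 38; reading at tick 38 = 3 + 1.5*38 = 60.0000
clock 1: start=13, rate=1.1, needs 60-13 = 47; ticks = ceil(47/1.1) = ceil(42.7273) = 43; reading at tick 43 = 13 + 1.1*43 = 60.3000
clock 2: start=22, rate=1.5, needs 60-22 = 38; ticks = ceil(38/1.5) = ceil(25.3333) = 26; reading at tick 26 = 22 + 1.5*26 = 61.0000
Minimum tick count = 26; winners = [2]; smallest index = 2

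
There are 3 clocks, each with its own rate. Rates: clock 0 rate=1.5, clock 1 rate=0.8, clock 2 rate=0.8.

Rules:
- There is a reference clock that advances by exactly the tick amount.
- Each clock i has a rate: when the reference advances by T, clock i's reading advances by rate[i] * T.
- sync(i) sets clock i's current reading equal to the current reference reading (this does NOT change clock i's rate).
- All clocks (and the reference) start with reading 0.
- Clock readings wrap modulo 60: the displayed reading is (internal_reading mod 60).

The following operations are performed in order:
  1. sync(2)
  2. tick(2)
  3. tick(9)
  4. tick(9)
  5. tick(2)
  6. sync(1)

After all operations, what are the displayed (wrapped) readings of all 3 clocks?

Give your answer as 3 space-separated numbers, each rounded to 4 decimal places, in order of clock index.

After op 1 sync(2): ref=0.0000 raw=[0.0000 0.0000 0.0000]
After op 2 tick(2): ref=2.0000 raw=[3.0000 1.6000 1.6000]
After op 3 tick(9): ref=11.0000 raw=[16.5000 8.8000 8.8000]
After op 4 tick(9): ref=20.0000 raw=[30.0000 16.0000 16.0000]
After op 5 tick(2): ref=22.0000 raw=[33.0000 17.6000 17.6000]
After op 6 sync(1): ref=22.0000 raw=[33.0000 22.0000 17.6000]
Wrap final raw readings (mod 60): 33.0000 mod 60 = 33.0000; 22.0000 mod 60 = 22.0000; 17.6000 mod 60 = 17.6000

Answer: 33.0000 22.0000 17.6000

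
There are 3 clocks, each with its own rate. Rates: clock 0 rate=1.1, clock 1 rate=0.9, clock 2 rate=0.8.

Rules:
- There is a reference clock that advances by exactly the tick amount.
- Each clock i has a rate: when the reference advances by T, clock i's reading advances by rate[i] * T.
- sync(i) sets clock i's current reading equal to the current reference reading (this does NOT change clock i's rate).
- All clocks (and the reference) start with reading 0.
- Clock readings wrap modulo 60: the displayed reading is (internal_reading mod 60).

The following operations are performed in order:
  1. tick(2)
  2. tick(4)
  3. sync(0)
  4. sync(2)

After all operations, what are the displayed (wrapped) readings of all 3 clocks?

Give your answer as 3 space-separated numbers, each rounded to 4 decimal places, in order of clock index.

Answer: 6.0000 5.4000 6.0000

Derivation:
After op 1 tick(2): ref=2.0000 raw=[2.2000 1.8000 1.6000]
After op 2 tick(4): ref=6.0000 raw=[6.6000 5.4000 4.8000]
After op 3 sync(0): ref=6.0000 raw=[6.0000 5.4000 4.8000]
After op 4 sync(2): ref=6.0000 raw=[6.0000 5.4000 6.0000]
Wrap final raw readings (mod 60): 6.0000 mod 60 = 6.0000; 5.4000 mod 60 = 5.4000; 6.0000 mod 60 = 6.0000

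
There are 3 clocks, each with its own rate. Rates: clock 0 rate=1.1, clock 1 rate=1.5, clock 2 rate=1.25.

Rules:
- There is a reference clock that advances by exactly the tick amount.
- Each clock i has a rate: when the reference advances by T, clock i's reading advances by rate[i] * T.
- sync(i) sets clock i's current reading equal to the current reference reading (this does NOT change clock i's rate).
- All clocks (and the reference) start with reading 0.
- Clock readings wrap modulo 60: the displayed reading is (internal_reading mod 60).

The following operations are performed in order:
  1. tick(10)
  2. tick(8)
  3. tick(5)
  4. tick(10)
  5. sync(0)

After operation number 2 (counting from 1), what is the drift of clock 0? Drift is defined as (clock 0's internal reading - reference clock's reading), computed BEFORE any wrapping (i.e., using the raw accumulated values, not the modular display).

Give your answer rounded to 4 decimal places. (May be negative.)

Answer: 1.8000

Derivation:
After op 1 tick(10): ref=10.0000 raw=[11.0000 15.0000 12.5000]
After op 2 tick(8): ref=18.0000 raw=[19.8000 27.0000 22.5000]
Drift of clock 0 after op 2: 19.8000 - 18.0000 = 1.8000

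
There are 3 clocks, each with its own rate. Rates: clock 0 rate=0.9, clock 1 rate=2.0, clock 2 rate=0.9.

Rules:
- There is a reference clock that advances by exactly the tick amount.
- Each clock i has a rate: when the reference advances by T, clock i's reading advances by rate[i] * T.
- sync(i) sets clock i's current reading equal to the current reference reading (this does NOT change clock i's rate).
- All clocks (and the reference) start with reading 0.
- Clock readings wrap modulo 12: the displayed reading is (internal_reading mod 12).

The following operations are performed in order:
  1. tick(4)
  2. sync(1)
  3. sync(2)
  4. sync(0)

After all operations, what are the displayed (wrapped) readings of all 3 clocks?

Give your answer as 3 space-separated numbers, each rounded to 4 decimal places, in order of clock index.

Answer: 4.0000 4.0000 4.0000

Derivation:
After op 1 tick(4): ref=4.0000 raw=[3.6000 8.0000 3.6000]
After op 2 sync(1): ref=4.0000 raw=[3.6000 4.0000 3.6000]
After op 3 sync(2): ref=4.0000 raw=[3.6000 4.0000 4.0000]
After op 4 sync(0): ref=4.0000 raw=[4.0000 4.0000 4.0000]
Wrap final raw readings (mod 12): 4.0000 mod 12 = 4.0000; 4.0000 mod 12 = 4.0000; 4.0000 mod 12 = 4.0000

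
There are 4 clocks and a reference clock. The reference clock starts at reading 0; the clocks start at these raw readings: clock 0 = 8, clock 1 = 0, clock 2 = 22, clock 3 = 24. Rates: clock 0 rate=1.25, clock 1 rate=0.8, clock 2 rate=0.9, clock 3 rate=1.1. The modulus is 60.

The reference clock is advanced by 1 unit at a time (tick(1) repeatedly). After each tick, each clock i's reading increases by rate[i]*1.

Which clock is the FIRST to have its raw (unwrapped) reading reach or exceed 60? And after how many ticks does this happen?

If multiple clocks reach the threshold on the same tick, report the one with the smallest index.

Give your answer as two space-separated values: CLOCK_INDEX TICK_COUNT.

clock 0: start=8, rate=1.25, needs 60-8 = 52; ticks = ceil(52/1.25) = ceil(41.6000) = 42; reading at tick 42 = 8 + 1.25*42 = 60.5000
clock 1: start=0, rate=0.8, needs 60-0 = 60; ticks = ceil(60/0.8) = ceil(75.0000) = 75; reading at tick 75 = 0 + 0.8*75 = 60.0000
clock 2: start=22, rate=0.9, needs 60-22 = 38; ticks = ceil(38/0.9) = ceil(42.2222) = 43; reading at tick 43 = 22 + 0.9*43 = 60.7000
clock 3: start=24, rate=1.1, needs 60-24 = 36; ticks = ceil(36/1.1) = ceil(32.7273) = 33; reading at tick 33 = 24 + 1.1*33 = 60.3000
Minimum tick count = 33; winners = [3]; smallest index = 3

Answer: 3 33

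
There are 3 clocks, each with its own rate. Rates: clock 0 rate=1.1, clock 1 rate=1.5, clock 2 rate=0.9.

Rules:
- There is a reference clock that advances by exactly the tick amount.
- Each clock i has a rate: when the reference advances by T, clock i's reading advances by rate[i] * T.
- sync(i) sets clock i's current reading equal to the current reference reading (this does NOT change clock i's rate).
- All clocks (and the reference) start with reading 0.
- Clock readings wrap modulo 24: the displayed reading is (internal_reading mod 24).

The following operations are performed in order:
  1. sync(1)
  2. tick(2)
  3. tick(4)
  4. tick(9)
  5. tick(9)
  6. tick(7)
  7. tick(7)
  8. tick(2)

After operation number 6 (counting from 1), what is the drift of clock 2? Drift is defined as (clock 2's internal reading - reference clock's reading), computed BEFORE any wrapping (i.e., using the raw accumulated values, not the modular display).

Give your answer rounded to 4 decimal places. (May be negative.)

Answer: -3.1000

Derivation:
After op 1 sync(1): ref=0.0000 raw=[0.0000 0.0000 0.0000]
After op 2 tick(2): ref=2.0000 raw=[2.2000 3.0000 1.8000]
After op 3 tick(4): ref=6.0000 raw=[6.6000 9.0000 5.4000]
After op 4 tick(9): ref=15.0000 raw=[16.5000 22.5000 13.5000]
After op 5 tick(9): ref=24.0000 raw=[26.4000 36.0000 21.6000]
After op 6 tick(7): ref=31.0000 raw=[34.1000 46.5000 27.9000]
Drift of clock 2 after op 6: 27.9000 - 31.0000 = -3.1000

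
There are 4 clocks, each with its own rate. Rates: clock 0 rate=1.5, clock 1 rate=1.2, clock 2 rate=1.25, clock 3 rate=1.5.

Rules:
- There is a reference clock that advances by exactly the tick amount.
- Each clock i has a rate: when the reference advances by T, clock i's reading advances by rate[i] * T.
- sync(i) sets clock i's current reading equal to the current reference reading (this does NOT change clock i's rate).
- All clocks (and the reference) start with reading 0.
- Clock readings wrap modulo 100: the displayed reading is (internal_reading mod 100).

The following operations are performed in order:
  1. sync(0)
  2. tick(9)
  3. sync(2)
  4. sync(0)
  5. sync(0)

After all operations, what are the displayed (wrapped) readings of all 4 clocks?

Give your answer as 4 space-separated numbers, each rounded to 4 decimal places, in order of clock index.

Answer: 9.0000 10.8000 9.0000 13.5000

Derivation:
After op 1 sync(0): ref=0.0000 raw=[0.0000 0.0000 0.0000 0.0000]
After op 2 tick(9): ref=9.0000 raw=[13.5000 10.8000 11.2500 13.5000]
After op 3 sync(2): ref=9.0000 raw=[13.5000 10.8000 9.0000 13.5000]
After op 4 sync(0): ref=9.0000 raw=[9.0000 10.8000 9.0000 13.5000]
After op 5 sync(0): ref=9.0000 raw=[9.0000 10.8000 9.0000 13.5000]
Wrap final raw readings (mod 100): 9.0000 mod 100 = 9.0000; 10.8000 mod 100 = 10.8000; 9.0000 mod 100 = 9.0000; 13.5000 mod 100 = 13.5000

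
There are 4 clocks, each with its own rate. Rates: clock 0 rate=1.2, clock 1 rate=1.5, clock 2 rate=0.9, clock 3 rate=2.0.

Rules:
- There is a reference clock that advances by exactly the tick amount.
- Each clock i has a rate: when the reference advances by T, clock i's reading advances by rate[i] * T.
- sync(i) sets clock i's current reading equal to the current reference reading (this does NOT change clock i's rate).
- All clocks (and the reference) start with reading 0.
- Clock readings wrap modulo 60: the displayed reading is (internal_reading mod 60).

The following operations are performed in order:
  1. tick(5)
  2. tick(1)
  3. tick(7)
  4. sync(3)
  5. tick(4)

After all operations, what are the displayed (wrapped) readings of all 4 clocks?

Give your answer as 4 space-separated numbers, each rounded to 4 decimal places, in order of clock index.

After op 1 tick(5): ref=5.0000 raw=[6.0000 7.5000 4.5000 10.0000]
After op 2 tick(1): ref=6.0000 raw=[7.2000 9.0000 5.4000 12.0000]
After op 3 tick(7): ref=13.0000 raw=[15.6000 19.5000 11.7000 26.0000]
After op 4 sync(3): ref=13.0000 raw=[15.6000 19.5000 11.7000 13.0000]
After op 5 tick(4): ref=17.0000 raw=[20.4000 25.5000 15.3000 21.0000]
Wrap final raw readings (mod 60): 20.4000 mod 60 = 20.4000; 25.5000 mod 60 = 25.5000; 15.3000 mod 60 = 15.3000; 21.0000 mod 60 = 21.0000

Answer: 20.4000 25.5000 15.3000 21.0000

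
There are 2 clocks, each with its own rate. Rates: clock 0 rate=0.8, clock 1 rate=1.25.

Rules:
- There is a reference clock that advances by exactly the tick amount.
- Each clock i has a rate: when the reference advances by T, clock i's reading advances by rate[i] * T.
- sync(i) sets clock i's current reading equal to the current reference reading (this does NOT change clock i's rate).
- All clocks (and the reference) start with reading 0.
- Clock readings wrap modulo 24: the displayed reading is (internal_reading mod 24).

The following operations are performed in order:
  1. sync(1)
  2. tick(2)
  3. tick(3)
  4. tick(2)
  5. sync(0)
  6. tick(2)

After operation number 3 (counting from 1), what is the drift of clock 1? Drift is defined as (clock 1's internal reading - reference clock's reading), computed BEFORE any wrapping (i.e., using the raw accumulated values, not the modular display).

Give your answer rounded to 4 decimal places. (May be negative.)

After op 1 sync(1): ref=0.0000 raw=[0.0000 0.0000]
After op 2 tick(2): ref=2.0000 raw=[1.6000 2.5000]
After op 3 tick(3): ref=5.0000 raw=[4.0000 6.2500]
Drift of clock 1 after op 3: 6.2500 - 5.0000 = 1.2500

Answer: 1.2500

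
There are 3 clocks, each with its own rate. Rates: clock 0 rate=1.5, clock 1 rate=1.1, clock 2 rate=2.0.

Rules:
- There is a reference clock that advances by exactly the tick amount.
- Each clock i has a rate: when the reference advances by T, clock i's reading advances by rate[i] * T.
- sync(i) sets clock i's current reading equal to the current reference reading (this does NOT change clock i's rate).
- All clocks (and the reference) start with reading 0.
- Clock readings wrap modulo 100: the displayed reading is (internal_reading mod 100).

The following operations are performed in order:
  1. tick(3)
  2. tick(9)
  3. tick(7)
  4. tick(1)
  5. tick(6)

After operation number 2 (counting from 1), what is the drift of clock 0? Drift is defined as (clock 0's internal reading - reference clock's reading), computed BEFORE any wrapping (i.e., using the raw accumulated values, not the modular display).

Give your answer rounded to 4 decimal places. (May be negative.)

Answer: 6.0000

Derivation:
After op 1 tick(3): ref=3.0000 raw=[4.5000 3.3000 6.0000]
After op 2 tick(9): ref=12.0000 raw=[18.0000 13.2000 24.0000]
Drift of clock 0 after op 2: 18.0000 - 12.0000 = 6.0000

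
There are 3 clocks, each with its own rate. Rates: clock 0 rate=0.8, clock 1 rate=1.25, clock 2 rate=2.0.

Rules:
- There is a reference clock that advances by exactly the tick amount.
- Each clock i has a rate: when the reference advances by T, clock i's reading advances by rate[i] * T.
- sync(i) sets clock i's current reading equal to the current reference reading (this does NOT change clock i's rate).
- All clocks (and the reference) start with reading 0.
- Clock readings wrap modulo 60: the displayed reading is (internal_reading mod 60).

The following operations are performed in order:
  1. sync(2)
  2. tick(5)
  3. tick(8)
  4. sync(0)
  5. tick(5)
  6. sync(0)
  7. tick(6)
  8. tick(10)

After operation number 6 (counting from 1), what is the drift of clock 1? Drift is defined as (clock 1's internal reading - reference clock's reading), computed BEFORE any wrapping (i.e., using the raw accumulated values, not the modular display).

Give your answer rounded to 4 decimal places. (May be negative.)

Answer: 4.5000

Derivation:
After op 1 sync(2): ref=0.0000 raw=[0.0000 0.0000 0.0000]
After op 2 tick(5): ref=5.0000 raw=[4.0000 6.2500 10.0000]
After op 3 tick(8): ref=13.0000 raw=[10.4000 16.2500 26.0000]
After op 4 sync(0): ref=13.0000 raw=[13.0000 16.2500 26.0000]
After op 5 tick(5): ref=18.0000 raw=[17.0000 22.5000 36.0000]
After op 6 sync(0): ref=18.0000 raw=[18.0000 22.5000 36.0000]
Drift of clock 1 after op 6: 22.5000 - 18.0000 = 4.5000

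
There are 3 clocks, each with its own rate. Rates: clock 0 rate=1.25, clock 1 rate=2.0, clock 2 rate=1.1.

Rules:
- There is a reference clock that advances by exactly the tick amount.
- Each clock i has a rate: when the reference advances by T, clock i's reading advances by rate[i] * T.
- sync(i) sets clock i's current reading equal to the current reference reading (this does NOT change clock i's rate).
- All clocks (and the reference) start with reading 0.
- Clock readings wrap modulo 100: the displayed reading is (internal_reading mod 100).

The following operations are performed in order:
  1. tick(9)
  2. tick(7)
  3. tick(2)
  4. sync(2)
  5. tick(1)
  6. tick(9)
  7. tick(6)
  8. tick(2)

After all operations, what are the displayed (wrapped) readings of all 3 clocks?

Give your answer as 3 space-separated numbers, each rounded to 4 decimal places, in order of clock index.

After op 1 tick(9): ref=9.0000 raw=[11.2500 18.0000 9.9000]
After op 2 tick(7): ref=16.0000 raw=[20.0000 32.0000 17.6000]
After op 3 tick(2): ref=18.0000 raw=[22.5000 36.0000 19.8000]
After op 4 sync(2): ref=18.0000 raw=[22.5000 36.0000 18.0000]
After op 5 tick(1): ref=19.0000 raw=[23.7500 38.0000 19.1000]
After op 6 tick(9): ref=28.0000 raw=[35.0000 56.0000 29.0000]
After op 7 tick(6): ref=34.0000 raw=[42.5000 68.0000 35.6000]
After op 8 tick(2): ref=36.0000 raw=[45.0000 72.0000 37.8000]
Wrap final raw readings (mod 100): 45.0000 mod 100 = 45.0000; 72.0000 mod 100 = 72.0000; 37.8000 mod 100 = 37.8000

Answer: 45.0000 72.0000 37.8000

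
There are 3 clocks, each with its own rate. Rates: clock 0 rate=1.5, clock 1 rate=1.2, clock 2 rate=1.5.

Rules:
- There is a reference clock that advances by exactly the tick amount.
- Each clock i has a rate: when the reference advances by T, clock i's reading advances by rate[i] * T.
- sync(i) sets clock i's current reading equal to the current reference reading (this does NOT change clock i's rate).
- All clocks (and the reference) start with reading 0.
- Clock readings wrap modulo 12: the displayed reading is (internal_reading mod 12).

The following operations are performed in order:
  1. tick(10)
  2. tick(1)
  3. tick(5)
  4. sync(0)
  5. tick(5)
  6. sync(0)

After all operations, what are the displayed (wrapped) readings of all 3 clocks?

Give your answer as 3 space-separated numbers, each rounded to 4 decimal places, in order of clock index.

Answer: 9.0000 1.2000 7.5000

Derivation:
After op 1 tick(10): ref=10.0000 raw=[15.0000 12.0000 15.0000]
After op 2 tick(1): ref=11.0000 raw=[16.5000 13.2000 16.5000]
After op 3 tick(5): ref=16.0000 raw=[24.0000 19.2000 24.0000]
After op 4 sync(0): ref=16.0000 raw=[16.0000 19.2000 24.0000]
After op 5 tick(5): ref=21.0000 raw=[23.5000 25.2000 31.5000]
After op 6 sync(0): ref=21.0000 raw=[21.0000 25.2000 31.5000]
Wrap final raw readings (mod 12): 21.0000 mod 12 = 9.0000; 25.2000 mod 12 = 1.2000; 31.5000 mod 12 = 7.5000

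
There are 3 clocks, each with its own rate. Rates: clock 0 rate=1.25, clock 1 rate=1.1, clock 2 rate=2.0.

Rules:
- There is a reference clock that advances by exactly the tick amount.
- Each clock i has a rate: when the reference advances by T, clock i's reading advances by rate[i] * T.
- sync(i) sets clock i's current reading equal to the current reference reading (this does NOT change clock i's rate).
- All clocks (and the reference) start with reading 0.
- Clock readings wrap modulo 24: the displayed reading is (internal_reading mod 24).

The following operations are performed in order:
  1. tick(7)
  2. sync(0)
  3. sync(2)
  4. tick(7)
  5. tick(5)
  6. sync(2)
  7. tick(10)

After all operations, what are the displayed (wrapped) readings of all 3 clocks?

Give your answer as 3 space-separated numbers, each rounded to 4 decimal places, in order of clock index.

Answer: 10.5000 7.9000 15.0000

Derivation:
After op 1 tick(7): ref=7.0000 raw=[8.7500 7.7000 14.0000]
After op 2 sync(0): ref=7.0000 raw=[7.0000 7.7000 14.0000]
After op 3 sync(2): ref=7.0000 raw=[7.0000 7.7000 7.0000]
After op 4 tick(7): ref=14.0000 raw=[15.7500 15.4000 21.0000]
After op 5 tick(5): ref=19.0000 raw=[22.0000 20.9000 31.0000]
After op 6 sync(2): ref=19.0000 raw=[22.0000 20.9000 19.0000]
After op 7 tick(10): ref=29.0000 raw=[34.5000 31.9000 39.0000]
Wrap final raw readings (mod 24): 34.5000 mod 24 = 10.5000; 31.9000 mod 24 = 7.9000; 39.0000 mod 24 = 15.0000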